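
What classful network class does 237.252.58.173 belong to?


First octet: 237
Binary: 11101101
1110xxxx -> Class D (224-239)
Class D (multicast), default mask N/A


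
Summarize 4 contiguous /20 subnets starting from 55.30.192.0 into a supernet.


Original prefix: /20
Number of subnets: 4 = 2^2
New prefix = 20 - 2 = 18
Supernet: 55.30.192.0/18


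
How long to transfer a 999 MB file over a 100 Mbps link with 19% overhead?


Effective throughput = 100 * (1 - 19/100) = 81 Mbps
File size in Mb = 999 * 8 = 7992 Mb
Time = 7992 / 81
Time = 98.6667 seconds


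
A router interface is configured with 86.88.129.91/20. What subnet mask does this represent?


/20 means 20 network bits, 12 host bits
Binary: 11111111111111111111000000000000
Mask: 255.255.240.0


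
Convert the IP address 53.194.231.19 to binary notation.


53 = 00110101
194 = 11000010
231 = 11100111
19 = 00010011
Binary: 00110101.11000010.11100111.00010011


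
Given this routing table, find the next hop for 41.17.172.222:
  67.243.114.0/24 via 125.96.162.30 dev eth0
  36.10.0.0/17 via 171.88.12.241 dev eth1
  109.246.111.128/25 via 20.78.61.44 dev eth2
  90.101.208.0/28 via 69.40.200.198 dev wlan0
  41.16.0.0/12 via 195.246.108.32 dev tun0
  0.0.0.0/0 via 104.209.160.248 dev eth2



Longest prefix match for 41.17.172.222:
  /24 67.243.114.0: no
  /17 36.10.0.0: no
  /25 109.246.111.128: no
  /28 90.101.208.0: no
  /12 41.16.0.0: MATCH
  /0 0.0.0.0: MATCH
Selected: next-hop 195.246.108.32 via tun0 (matched /12)


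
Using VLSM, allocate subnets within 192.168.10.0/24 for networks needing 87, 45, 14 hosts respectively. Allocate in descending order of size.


87 hosts -> /25 (126 usable): 192.168.10.0/25
45 hosts -> /26 (62 usable): 192.168.10.128/26
14 hosts -> /28 (14 usable): 192.168.10.192/28
Allocation: 192.168.10.0/25 (87 hosts, 126 usable); 192.168.10.128/26 (45 hosts, 62 usable); 192.168.10.192/28 (14 hosts, 14 usable)


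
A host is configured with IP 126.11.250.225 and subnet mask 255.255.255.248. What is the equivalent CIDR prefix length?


Binary: 11111111.11111111.11111111.11111000
Count leading 1s
Prefix: /29


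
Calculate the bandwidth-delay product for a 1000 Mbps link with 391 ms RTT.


BDP = bandwidth * RTT
= 1000 Mbps * 391 ms
= 1000 * 1e6 * 391 / 1000 bits
= 391000000 bits
= 48875000 bytes
= 47729.4922 KB
BDP = 391000000 bits (48875000 bytes)


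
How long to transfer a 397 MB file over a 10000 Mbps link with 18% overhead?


Effective throughput = 10000 * (1 - 18/100) = 8200 Mbps
File size in Mb = 397 * 8 = 3176 Mb
Time = 3176 / 8200
Time = 0.3873 seconds


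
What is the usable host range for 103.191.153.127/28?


Network: 103.191.153.112
Broadcast: 103.191.153.127
First usable = network + 1
Last usable = broadcast - 1
Range: 103.191.153.113 to 103.191.153.126


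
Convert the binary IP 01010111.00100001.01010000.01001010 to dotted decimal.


01010111 = 87
00100001 = 33
01010000 = 80
01001010 = 74
IP: 87.33.80.74


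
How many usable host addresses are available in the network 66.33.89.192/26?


Host bits = 32 - 26 = 6
Total addresses = 2^6 = 64
Usable = total - 2 (network and broadcast)
Usable hosts: 62


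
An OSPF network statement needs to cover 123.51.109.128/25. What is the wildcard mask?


Subnet mask: 255.255.255.128
Wildcard = 255.255.255.255 - subnet mask
255 - 255 = 0
255 - 255 = 0
255 - 255 = 0
255 - 128 = 127
Wildcard: 0.0.0.127


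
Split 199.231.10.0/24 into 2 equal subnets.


New prefix = 24 + 1 = 25
Each subnet has 128 addresses
  199.231.10.0/25
  199.231.10.128/25
Subnets: 199.231.10.0/25, 199.231.10.128/25


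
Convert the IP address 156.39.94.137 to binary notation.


156 = 10011100
39 = 00100111
94 = 01011110
137 = 10001001
Binary: 10011100.00100111.01011110.10001001


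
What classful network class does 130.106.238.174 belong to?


First octet: 130
Binary: 10000010
10xxxxxx -> Class B (128-191)
Class B, default mask 255.255.0.0 (/16)


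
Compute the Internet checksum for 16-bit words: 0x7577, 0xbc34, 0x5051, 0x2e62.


Sum all words (with carry folding):
+ 0x7577 = 0x7577
+ 0xbc34 = 0x31ac
+ 0x5051 = 0x81fd
+ 0x2e62 = 0xb05f
One's complement: ~0xb05f
Checksum = 0x4fa0


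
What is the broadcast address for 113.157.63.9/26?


Network: 113.157.63.0/26
Host bits = 6
Set all host bits to 1:
Broadcast: 113.157.63.63


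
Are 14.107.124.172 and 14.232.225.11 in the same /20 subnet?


Mask: 255.255.240.0
14.107.124.172 AND mask = 14.107.112.0
14.232.225.11 AND mask = 14.232.224.0
No, different subnets (14.107.112.0 vs 14.232.224.0)


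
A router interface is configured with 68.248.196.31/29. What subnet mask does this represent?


/29 means 29 network bits, 3 host bits
Binary: 11111111111111111111111111111000
Mask: 255.255.255.248


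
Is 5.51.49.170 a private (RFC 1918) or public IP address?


RFC 1918 private ranges:
  10.0.0.0/8 (10.0.0.0 - 10.255.255.255)
  172.16.0.0/12 (172.16.0.0 - 172.31.255.255)
  192.168.0.0/16 (192.168.0.0 - 192.168.255.255)
Public (not in any RFC 1918 range)


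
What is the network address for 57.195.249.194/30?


IP:   00111001.11000011.11111001.11000010
Mask: 11111111.11111111.11111111.11111100
AND operation:
Net:  00111001.11000011.11111001.11000000
Network: 57.195.249.192/30


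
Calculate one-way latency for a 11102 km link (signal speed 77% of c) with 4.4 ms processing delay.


Speed = 0.77 * 3e5 km/s = 231000 km/s
Propagation delay = 11102 / 231000 = 0.0481 s = 48.0606 ms
Processing delay = 4.4 ms
Total one-way latency = 52.4606 ms


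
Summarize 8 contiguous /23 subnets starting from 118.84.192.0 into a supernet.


Original prefix: /23
Number of subnets: 8 = 2^3
New prefix = 23 - 3 = 20
Supernet: 118.84.192.0/20


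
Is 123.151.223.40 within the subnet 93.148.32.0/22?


Subnet network: 93.148.32.0
Test IP AND mask: 123.151.220.0
No, 123.151.223.40 is not in 93.148.32.0/22


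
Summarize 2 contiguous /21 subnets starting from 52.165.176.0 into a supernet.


Original prefix: /21
Number of subnets: 2 = 2^1
New prefix = 21 - 1 = 20
Supernet: 52.165.176.0/20


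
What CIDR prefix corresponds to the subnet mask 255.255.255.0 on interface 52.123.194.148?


Binary: 11111111.11111111.11111111.00000000
Count leading 1s
Prefix: /24


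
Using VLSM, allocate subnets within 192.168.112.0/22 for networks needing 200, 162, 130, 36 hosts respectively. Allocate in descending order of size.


200 hosts -> /24 (254 usable): 192.168.112.0/24
162 hosts -> /24 (254 usable): 192.168.113.0/24
130 hosts -> /24 (254 usable): 192.168.114.0/24
36 hosts -> /26 (62 usable): 192.168.115.0/26
Allocation: 192.168.112.0/24 (200 hosts, 254 usable); 192.168.113.0/24 (162 hosts, 254 usable); 192.168.114.0/24 (130 hosts, 254 usable); 192.168.115.0/26 (36 hosts, 62 usable)


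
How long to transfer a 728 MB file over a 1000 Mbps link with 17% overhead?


Effective throughput = 1000 * (1 - 17/100) = 830 Mbps
File size in Mb = 728 * 8 = 5824 Mb
Time = 5824 / 830
Time = 7.0169 seconds


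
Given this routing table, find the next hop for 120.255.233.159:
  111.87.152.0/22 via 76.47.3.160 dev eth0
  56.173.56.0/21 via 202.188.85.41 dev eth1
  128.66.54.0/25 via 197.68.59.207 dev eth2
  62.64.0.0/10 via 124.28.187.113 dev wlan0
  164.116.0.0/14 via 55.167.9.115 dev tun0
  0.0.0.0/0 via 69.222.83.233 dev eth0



Longest prefix match for 120.255.233.159:
  /22 111.87.152.0: no
  /21 56.173.56.0: no
  /25 128.66.54.0: no
  /10 62.64.0.0: no
  /14 164.116.0.0: no
  /0 0.0.0.0: MATCH
Selected: next-hop 69.222.83.233 via eth0 (matched /0)


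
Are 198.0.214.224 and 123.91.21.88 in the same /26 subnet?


Mask: 255.255.255.192
198.0.214.224 AND mask = 198.0.214.192
123.91.21.88 AND mask = 123.91.21.64
No, different subnets (198.0.214.192 vs 123.91.21.64)


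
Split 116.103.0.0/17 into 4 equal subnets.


New prefix = 17 + 2 = 19
Each subnet has 8192 addresses
  116.103.0.0/19
  116.103.32.0/19
  116.103.64.0/19
  116.103.96.0/19
Subnets: 116.103.0.0/19, 116.103.32.0/19, 116.103.64.0/19, 116.103.96.0/19


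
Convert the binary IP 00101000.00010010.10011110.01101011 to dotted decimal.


00101000 = 40
00010010 = 18
10011110 = 158
01101011 = 107
IP: 40.18.158.107


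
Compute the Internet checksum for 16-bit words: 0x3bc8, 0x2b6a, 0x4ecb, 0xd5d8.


Sum all words (with carry folding):
+ 0x3bc8 = 0x3bc8
+ 0x2b6a = 0x6732
+ 0x4ecb = 0xb5fd
+ 0xd5d8 = 0x8bd6
One's complement: ~0x8bd6
Checksum = 0x7429


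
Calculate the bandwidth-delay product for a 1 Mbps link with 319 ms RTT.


BDP = bandwidth * RTT
= 1 Mbps * 319 ms
= 1 * 1e6 * 319 / 1000 bits
= 319000 bits
= 39875 bytes
= 38.9404 KB
BDP = 319000 bits (39875 bytes)


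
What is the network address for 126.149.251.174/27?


IP:   01111110.10010101.11111011.10101110
Mask: 11111111.11111111.11111111.11100000
AND operation:
Net:  01111110.10010101.11111011.10100000
Network: 126.149.251.160/27


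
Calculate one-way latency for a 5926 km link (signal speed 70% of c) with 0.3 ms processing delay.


Speed = 0.7 * 3e5 km/s = 210000 km/s
Propagation delay = 5926 / 210000 = 0.0282 s = 28.219 ms
Processing delay = 0.3 ms
Total one-way latency = 28.519 ms


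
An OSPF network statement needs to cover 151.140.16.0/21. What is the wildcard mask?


Subnet mask: 255.255.248.0
Wildcard = 255.255.255.255 - subnet mask
255 - 255 = 0
255 - 255 = 0
255 - 248 = 7
255 - 0 = 255
Wildcard: 0.0.7.255


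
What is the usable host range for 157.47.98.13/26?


Network: 157.47.98.0
Broadcast: 157.47.98.63
First usable = network + 1
Last usable = broadcast - 1
Range: 157.47.98.1 to 157.47.98.62


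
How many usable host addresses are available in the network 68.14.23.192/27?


Host bits = 32 - 27 = 5
Total addresses = 2^5 = 32
Usable = total - 2 (network and broadcast)
Usable hosts: 30


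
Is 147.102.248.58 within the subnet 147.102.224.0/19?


Subnet network: 147.102.224.0
Test IP AND mask: 147.102.224.0
Yes, 147.102.248.58 is in 147.102.224.0/19


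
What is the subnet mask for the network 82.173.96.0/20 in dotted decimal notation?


/20 means 20 network bits, 12 host bits
Binary: 11111111111111111111000000000000
Mask: 255.255.240.0


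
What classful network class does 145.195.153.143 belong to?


First octet: 145
Binary: 10010001
10xxxxxx -> Class B (128-191)
Class B, default mask 255.255.0.0 (/16)


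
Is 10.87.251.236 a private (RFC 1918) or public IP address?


RFC 1918 private ranges:
  10.0.0.0/8 (10.0.0.0 - 10.255.255.255)
  172.16.0.0/12 (172.16.0.0 - 172.31.255.255)
  192.168.0.0/16 (192.168.0.0 - 192.168.255.255)
Private (in 10.0.0.0/8)


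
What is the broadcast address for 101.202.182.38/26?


Network: 101.202.182.0/26
Host bits = 6
Set all host bits to 1:
Broadcast: 101.202.182.63


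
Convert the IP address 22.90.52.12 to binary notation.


22 = 00010110
90 = 01011010
52 = 00110100
12 = 00001100
Binary: 00010110.01011010.00110100.00001100


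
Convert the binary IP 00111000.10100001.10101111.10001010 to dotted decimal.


00111000 = 56
10100001 = 161
10101111 = 175
10001010 = 138
IP: 56.161.175.138


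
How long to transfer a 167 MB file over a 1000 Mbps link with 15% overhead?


Effective throughput = 1000 * (1 - 15/100) = 850 Mbps
File size in Mb = 167 * 8 = 1336 Mb
Time = 1336 / 850
Time = 1.5718 seconds


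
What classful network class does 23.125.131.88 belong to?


First octet: 23
Binary: 00010111
0xxxxxxx -> Class A (1-126)
Class A, default mask 255.0.0.0 (/8)


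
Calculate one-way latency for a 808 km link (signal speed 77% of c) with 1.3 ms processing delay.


Speed = 0.77 * 3e5 km/s = 231000 km/s
Propagation delay = 808 / 231000 = 0.0035 s = 3.4978 ms
Processing delay = 1.3 ms
Total one-way latency = 4.7978 ms


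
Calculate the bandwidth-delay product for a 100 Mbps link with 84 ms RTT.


BDP = bandwidth * RTT
= 100 Mbps * 84 ms
= 100 * 1e6 * 84 / 1000 bits
= 8400000 bits
= 1050000 bytes
= 1025.3906 KB
BDP = 8400000 bits (1050000 bytes)


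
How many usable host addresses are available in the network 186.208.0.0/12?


Host bits = 32 - 12 = 20
Total addresses = 2^20 = 1048576
Usable = total - 2 (network and broadcast)
Usable hosts: 1048574


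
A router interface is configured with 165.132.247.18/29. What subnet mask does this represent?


/29 means 29 network bits, 3 host bits
Binary: 11111111111111111111111111111000
Mask: 255.255.255.248


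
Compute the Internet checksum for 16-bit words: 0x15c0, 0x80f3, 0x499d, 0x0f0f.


Sum all words (with carry folding):
+ 0x15c0 = 0x15c0
+ 0x80f3 = 0x96b3
+ 0x499d = 0xe050
+ 0x0f0f = 0xef5f
One's complement: ~0xef5f
Checksum = 0x10a0


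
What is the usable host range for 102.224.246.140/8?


Network: 102.0.0.0
Broadcast: 102.255.255.255
First usable = network + 1
Last usable = broadcast - 1
Range: 102.0.0.1 to 102.255.255.254


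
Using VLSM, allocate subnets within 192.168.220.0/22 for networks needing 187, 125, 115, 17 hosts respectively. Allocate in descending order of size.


187 hosts -> /24 (254 usable): 192.168.220.0/24
125 hosts -> /25 (126 usable): 192.168.221.0/25
115 hosts -> /25 (126 usable): 192.168.221.128/25
17 hosts -> /27 (30 usable): 192.168.222.0/27
Allocation: 192.168.220.0/24 (187 hosts, 254 usable); 192.168.221.0/25 (125 hosts, 126 usable); 192.168.221.128/25 (115 hosts, 126 usable); 192.168.222.0/27 (17 hosts, 30 usable)


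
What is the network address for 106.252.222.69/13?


IP:   01101010.11111100.11011110.01000101
Mask: 11111111.11111000.00000000.00000000
AND operation:
Net:  01101010.11111000.00000000.00000000
Network: 106.248.0.0/13


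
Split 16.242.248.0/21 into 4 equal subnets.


New prefix = 21 + 2 = 23
Each subnet has 512 addresses
  16.242.248.0/23
  16.242.250.0/23
  16.242.252.0/23
  16.242.254.0/23
Subnets: 16.242.248.0/23, 16.242.250.0/23, 16.242.252.0/23, 16.242.254.0/23


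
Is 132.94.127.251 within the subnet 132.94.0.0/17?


Subnet network: 132.94.0.0
Test IP AND mask: 132.94.0.0
Yes, 132.94.127.251 is in 132.94.0.0/17


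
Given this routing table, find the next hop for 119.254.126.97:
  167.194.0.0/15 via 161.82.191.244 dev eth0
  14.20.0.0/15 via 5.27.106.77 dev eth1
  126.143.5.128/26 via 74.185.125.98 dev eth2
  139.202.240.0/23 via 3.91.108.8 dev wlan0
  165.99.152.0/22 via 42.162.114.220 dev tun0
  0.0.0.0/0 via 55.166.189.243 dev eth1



Longest prefix match for 119.254.126.97:
  /15 167.194.0.0: no
  /15 14.20.0.0: no
  /26 126.143.5.128: no
  /23 139.202.240.0: no
  /22 165.99.152.0: no
  /0 0.0.0.0: MATCH
Selected: next-hop 55.166.189.243 via eth1 (matched /0)


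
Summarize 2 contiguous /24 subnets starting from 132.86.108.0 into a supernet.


Original prefix: /24
Number of subnets: 2 = 2^1
New prefix = 24 - 1 = 23
Supernet: 132.86.108.0/23


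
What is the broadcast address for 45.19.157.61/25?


Network: 45.19.157.0/25
Host bits = 7
Set all host bits to 1:
Broadcast: 45.19.157.127


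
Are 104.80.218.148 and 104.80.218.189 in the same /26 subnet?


Mask: 255.255.255.192
104.80.218.148 AND mask = 104.80.218.128
104.80.218.189 AND mask = 104.80.218.128
Yes, same subnet (104.80.218.128)


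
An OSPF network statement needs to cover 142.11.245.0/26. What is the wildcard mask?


Subnet mask: 255.255.255.192
Wildcard = 255.255.255.255 - subnet mask
255 - 255 = 0
255 - 255 = 0
255 - 255 = 0
255 - 192 = 63
Wildcard: 0.0.0.63


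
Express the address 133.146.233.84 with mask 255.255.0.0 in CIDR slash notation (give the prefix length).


Binary: 11111111.11111111.00000000.00000000
Count leading 1s
Prefix: /16


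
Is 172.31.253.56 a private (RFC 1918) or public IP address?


RFC 1918 private ranges:
  10.0.0.0/8 (10.0.0.0 - 10.255.255.255)
  172.16.0.0/12 (172.16.0.0 - 172.31.255.255)
  192.168.0.0/16 (192.168.0.0 - 192.168.255.255)
Private (in 172.16.0.0/12)


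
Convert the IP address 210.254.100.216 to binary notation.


210 = 11010010
254 = 11111110
100 = 01100100
216 = 11011000
Binary: 11010010.11111110.01100100.11011000


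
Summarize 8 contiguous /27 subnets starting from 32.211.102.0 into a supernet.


Original prefix: /27
Number of subnets: 8 = 2^3
New prefix = 27 - 3 = 24
Supernet: 32.211.102.0/24


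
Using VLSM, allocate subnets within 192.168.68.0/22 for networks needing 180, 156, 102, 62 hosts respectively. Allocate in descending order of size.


180 hosts -> /24 (254 usable): 192.168.68.0/24
156 hosts -> /24 (254 usable): 192.168.69.0/24
102 hosts -> /25 (126 usable): 192.168.70.0/25
62 hosts -> /26 (62 usable): 192.168.70.128/26
Allocation: 192.168.68.0/24 (180 hosts, 254 usable); 192.168.69.0/24 (156 hosts, 254 usable); 192.168.70.0/25 (102 hosts, 126 usable); 192.168.70.128/26 (62 hosts, 62 usable)


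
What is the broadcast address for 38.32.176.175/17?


Network: 38.32.128.0/17
Host bits = 15
Set all host bits to 1:
Broadcast: 38.32.255.255


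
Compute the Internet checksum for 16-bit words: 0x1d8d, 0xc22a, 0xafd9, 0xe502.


Sum all words (with carry folding):
+ 0x1d8d = 0x1d8d
+ 0xc22a = 0xdfb7
+ 0xafd9 = 0x8f91
+ 0xe502 = 0x7494
One's complement: ~0x7494
Checksum = 0x8b6b


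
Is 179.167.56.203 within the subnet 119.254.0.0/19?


Subnet network: 119.254.0.0
Test IP AND mask: 179.167.32.0
No, 179.167.56.203 is not in 119.254.0.0/19


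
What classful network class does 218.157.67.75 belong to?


First octet: 218
Binary: 11011010
110xxxxx -> Class C (192-223)
Class C, default mask 255.255.255.0 (/24)


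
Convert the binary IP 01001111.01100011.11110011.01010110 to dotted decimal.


01001111 = 79
01100011 = 99
11110011 = 243
01010110 = 86
IP: 79.99.243.86


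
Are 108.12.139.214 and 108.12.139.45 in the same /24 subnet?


Mask: 255.255.255.0
108.12.139.214 AND mask = 108.12.139.0
108.12.139.45 AND mask = 108.12.139.0
Yes, same subnet (108.12.139.0)


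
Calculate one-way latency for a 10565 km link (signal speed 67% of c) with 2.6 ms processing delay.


Speed = 0.67 * 3e5 km/s = 201000 km/s
Propagation delay = 10565 / 201000 = 0.0526 s = 52.5622 ms
Processing delay = 2.6 ms
Total one-way latency = 55.1622 ms


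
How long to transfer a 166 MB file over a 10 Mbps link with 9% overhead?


Effective throughput = 10 * (1 - 9/100) = 9.1 Mbps
File size in Mb = 166 * 8 = 1328 Mb
Time = 1328 / 9.1
Time = 145.9341 seconds


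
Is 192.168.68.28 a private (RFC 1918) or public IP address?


RFC 1918 private ranges:
  10.0.0.0/8 (10.0.0.0 - 10.255.255.255)
  172.16.0.0/12 (172.16.0.0 - 172.31.255.255)
  192.168.0.0/16 (192.168.0.0 - 192.168.255.255)
Private (in 192.168.0.0/16)


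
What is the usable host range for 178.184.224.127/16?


Network: 178.184.0.0
Broadcast: 178.184.255.255
First usable = network + 1
Last usable = broadcast - 1
Range: 178.184.0.1 to 178.184.255.254


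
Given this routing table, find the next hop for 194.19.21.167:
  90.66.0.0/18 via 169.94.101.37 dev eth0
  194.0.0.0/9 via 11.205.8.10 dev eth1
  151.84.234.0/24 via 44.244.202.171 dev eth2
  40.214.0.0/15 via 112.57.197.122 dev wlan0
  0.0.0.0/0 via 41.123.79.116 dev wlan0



Longest prefix match for 194.19.21.167:
  /18 90.66.0.0: no
  /9 194.0.0.0: MATCH
  /24 151.84.234.0: no
  /15 40.214.0.0: no
  /0 0.0.0.0: MATCH
Selected: next-hop 11.205.8.10 via eth1 (matched /9)


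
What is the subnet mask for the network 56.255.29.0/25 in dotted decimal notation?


/25 means 25 network bits, 7 host bits
Binary: 11111111111111111111111110000000
Mask: 255.255.255.128


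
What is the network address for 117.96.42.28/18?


IP:   01110101.01100000.00101010.00011100
Mask: 11111111.11111111.11000000.00000000
AND operation:
Net:  01110101.01100000.00000000.00000000
Network: 117.96.0.0/18


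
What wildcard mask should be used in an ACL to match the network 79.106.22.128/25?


Subnet mask: 255.255.255.128
Wildcard = 255.255.255.255 - subnet mask
255 - 255 = 0
255 - 255 = 0
255 - 255 = 0
255 - 128 = 127
Wildcard: 0.0.0.127


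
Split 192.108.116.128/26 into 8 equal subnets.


New prefix = 26 + 3 = 29
Each subnet has 8 addresses
  192.108.116.128/29
  192.108.116.136/29
  192.108.116.144/29
  192.108.116.152/29
  192.108.116.160/29
  192.108.116.168/29
  192.108.116.176/29
  192.108.116.184/29
Subnets: 192.108.116.128/29, 192.108.116.136/29, 192.108.116.144/29, 192.108.116.152/29, 192.108.116.160/29, 192.108.116.168/29, 192.108.116.176/29, 192.108.116.184/29


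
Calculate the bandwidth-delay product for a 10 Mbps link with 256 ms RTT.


BDP = bandwidth * RTT
= 10 Mbps * 256 ms
= 10 * 1e6 * 256 / 1000 bits
= 2560000 bits
= 320000 bytes
= 312.5 KB
BDP = 2560000 bits (320000 bytes)


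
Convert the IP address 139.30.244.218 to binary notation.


139 = 10001011
30 = 00011110
244 = 11110100
218 = 11011010
Binary: 10001011.00011110.11110100.11011010


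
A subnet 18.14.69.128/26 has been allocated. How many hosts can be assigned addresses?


Host bits = 32 - 26 = 6
Total addresses = 2^6 = 64
Usable = total - 2 (network and broadcast)
Usable hosts: 62


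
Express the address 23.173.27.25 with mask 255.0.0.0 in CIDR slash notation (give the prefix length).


Binary: 11111111.00000000.00000000.00000000
Count leading 1s
Prefix: /8


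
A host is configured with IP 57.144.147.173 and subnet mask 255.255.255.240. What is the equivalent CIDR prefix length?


Binary: 11111111.11111111.11111111.11110000
Count leading 1s
Prefix: /28


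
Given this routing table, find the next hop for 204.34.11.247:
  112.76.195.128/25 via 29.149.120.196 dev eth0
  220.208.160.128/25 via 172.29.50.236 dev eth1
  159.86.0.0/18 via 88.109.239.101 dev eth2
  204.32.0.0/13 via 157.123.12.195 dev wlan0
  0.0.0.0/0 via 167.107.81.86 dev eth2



Longest prefix match for 204.34.11.247:
  /25 112.76.195.128: no
  /25 220.208.160.128: no
  /18 159.86.0.0: no
  /13 204.32.0.0: MATCH
  /0 0.0.0.0: MATCH
Selected: next-hop 157.123.12.195 via wlan0 (matched /13)


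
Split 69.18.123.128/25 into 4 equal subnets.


New prefix = 25 + 2 = 27
Each subnet has 32 addresses
  69.18.123.128/27
  69.18.123.160/27
  69.18.123.192/27
  69.18.123.224/27
Subnets: 69.18.123.128/27, 69.18.123.160/27, 69.18.123.192/27, 69.18.123.224/27


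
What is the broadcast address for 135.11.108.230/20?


Network: 135.11.96.0/20
Host bits = 12
Set all host bits to 1:
Broadcast: 135.11.111.255


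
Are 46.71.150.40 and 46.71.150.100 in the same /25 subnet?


Mask: 255.255.255.128
46.71.150.40 AND mask = 46.71.150.0
46.71.150.100 AND mask = 46.71.150.0
Yes, same subnet (46.71.150.0)


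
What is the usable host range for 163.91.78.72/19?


Network: 163.91.64.0
Broadcast: 163.91.95.255
First usable = network + 1
Last usable = broadcast - 1
Range: 163.91.64.1 to 163.91.95.254


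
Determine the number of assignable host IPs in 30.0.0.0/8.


Host bits = 32 - 8 = 24
Total addresses = 2^24 = 16777216
Usable = total - 2 (network and broadcast)
Usable hosts: 16777214


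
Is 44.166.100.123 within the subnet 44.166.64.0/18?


Subnet network: 44.166.64.0
Test IP AND mask: 44.166.64.0
Yes, 44.166.100.123 is in 44.166.64.0/18


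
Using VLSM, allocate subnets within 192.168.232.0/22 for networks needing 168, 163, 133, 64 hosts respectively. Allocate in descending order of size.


168 hosts -> /24 (254 usable): 192.168.232.0/24
163 hosts -> /24 (254 usable): 192.168.233.0/24
133 hosts -> /24 (254 usable): 192.168.234.0/24
64 hosts -> /25 (126 usable): 192.168.235.0/25
Allocation: 192.168.232.0/24 (168 hosts, 254 usable); 192.168.233.0/24 (163 hosts, 254 usable); 192.168.234.0/24 (133 hosts, 254 usable); 192.168.235.0/25 (64 hosts, 126 usable)


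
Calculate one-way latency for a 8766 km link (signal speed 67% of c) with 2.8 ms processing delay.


Speed = 0.67 * 3e5 km/s = 201000 km/s
Propagation delay = 8766 / 201000 = 0.0436 s = 43.6119 ms
Processing delay = 2.8 ms
Total one-way latency = 46.4119 ms


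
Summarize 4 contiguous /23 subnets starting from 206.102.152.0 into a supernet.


Original prefix: /23
Number of subnets: 4 = 2^2
New prefix = 23 - 2 = 21
Supernet: 206.102.152.0/21


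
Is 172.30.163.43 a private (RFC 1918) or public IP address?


RFC 1918 private ranges:
  10.0.0.0/8 (10.0.0.0 - 10.255.255.255)
  172.16.0.0/12 (172.16.0.0 - 172.31.255.255)
  192.168.0.0/16 (192.168.0.0 - 192.168.255.255)
Private (in 172.16.0.0/12)


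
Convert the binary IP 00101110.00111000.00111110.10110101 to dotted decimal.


00101110 = 46
00111000 = 56
00111110 = 62
10110101 = 181
IP: 46.56.62.181


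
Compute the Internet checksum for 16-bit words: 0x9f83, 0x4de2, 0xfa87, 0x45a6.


Sum all words (with carry folding):
+ 0x9f83 = 0x9f83
+ 0x4de2 = 0xed65
+ 0xfa87 = 0xe7ed
+ 0x45a6 = 0x2d94
One's complement: ~0x2d94
Checksum = 0xd26b


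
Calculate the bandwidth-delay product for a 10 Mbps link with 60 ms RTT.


BDP = bandwidth * RTT
= 10 Mbps * 60 ms
= 10 * 1e6 * 60 / 1000 bits
= 600000 bits
= 75000 bytes
= 73.2422 KB
BDP = 600000 bits (75000 bytes)


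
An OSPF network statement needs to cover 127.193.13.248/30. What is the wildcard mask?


Subnet mask: 255.255.255.252
Wildcard = 255.255.255.255 - subnet mask
255 - 255 = 0
255 - 255 = 0
255 - 255 = 0
255 - 252 = 3
Wildcard: 0.0.0.3


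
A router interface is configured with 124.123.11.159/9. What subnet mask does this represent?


/9 means 9 network bits, 23 host bits
Binary: 11111111100000000000000000000000
Mask: 255.128.0.0


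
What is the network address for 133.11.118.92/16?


IP:   10000101.00001011.01110110.01011100
Mask: 11111111.11111111.00000000.00000000
AND operation:
Net:  10000101.00001011.00000000.00000000
Network: 133.11.0.0/16


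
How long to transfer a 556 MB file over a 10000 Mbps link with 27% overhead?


Effective throughput = 10000 * (1 - 27/100) = 7300 Mbps
File size in Mb = 556 * 8 = 4448 Mb
Time = 4448 / 7300
Time = 0.6093 seconds


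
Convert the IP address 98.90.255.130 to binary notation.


98 = 01100010
90 = 01011010
255 = 11111111
130 = 10000010
Binary: 01100010.01011010.11111111.10000010


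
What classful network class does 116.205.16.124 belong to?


First octet: 116
Binary: 01110100
0xxxxxxx -> Class A (1-126)
Class A, default mask 255.0.0.0 (/8)


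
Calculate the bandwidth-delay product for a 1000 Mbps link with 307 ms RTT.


BDP = bandwidth * RTT
= 1000 Mbps * 307 ms
= 1000 * 1e6 * 307 / 1000 bits
= 307000000 bits
= 38375000 bytes
= 37475.5859 KB
BDP = 307000000 bits (38375000 bytes)


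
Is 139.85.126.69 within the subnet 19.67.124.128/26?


Subnet network: 19.67.124.128
Test IP AND mask: 139.85.126.64
No, 139.85.126.69 is not in 19.67.124.128/26


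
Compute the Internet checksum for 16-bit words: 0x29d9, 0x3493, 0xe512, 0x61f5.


Sum all words (with carry folding):
+ 0x29d9 = 0x29d9
+ 0x3493 = 0x5e6c
+ 0xe512 = 0x437f
+ 0x61f5 = 0xa574
One's complement: ~0xa574
Checksum = 0x5a8b


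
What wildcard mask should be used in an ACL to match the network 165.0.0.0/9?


Subnet mask: 255.128.0.0
Wildcard = 255.255.255.255 - subnet mask
255 - 255 = 0
255 - 128 = 127
255 - 0 = 255
255 - 0 = 255
Wildcard: 0.127.255.255


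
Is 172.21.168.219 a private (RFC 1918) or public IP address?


RFC 1918 private ranges:
  10.0.0.0/8 (10.0.0.0 - 10.255.255.255)
  172.16.0.0/12 (172.16.0.0 - 172.31.255.255)
  192.168.0.0/16 (192.168.0.0 - 192.168.255.255)
Private (in 172.16.0.0/12)


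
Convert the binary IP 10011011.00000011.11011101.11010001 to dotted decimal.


10011011 = 155
00000011 = 3
11011101 = 221
11010001 = 209
IP: 155.3.221.209


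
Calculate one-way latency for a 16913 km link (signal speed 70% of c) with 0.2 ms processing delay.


Speed = 0.7 * 3e5 km/s = 210000 km/s
Propagation delay = 16913 / 210000 = 0.0805 s = 80.5381 ms
Processing delay = 0.2 ms
Total one-way latency = 80.7381 ms


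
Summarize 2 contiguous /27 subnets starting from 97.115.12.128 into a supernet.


Original prefix: /27
Number of subnets: 2 = 2^1
New prefix = 27 - 1 = 26
Supernet: 97.115.12.128/26


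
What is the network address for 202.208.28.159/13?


IP:   11001010.11010000.00011100.10011111
Mask: 11111111.11111000.00000000.00000000
AND operation:
Net:  11001010.11010000.00000000.00000000
Network: 202.208.0.0/13


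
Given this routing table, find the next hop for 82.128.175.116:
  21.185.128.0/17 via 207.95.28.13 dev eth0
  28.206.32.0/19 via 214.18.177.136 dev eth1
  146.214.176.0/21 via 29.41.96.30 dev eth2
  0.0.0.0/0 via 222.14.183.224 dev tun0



Longest prefix match for 82.128.175.116:
  /17 21.185.128.0: no
  /19 28.206.32.0: no
  /21 146.214.176.0: no
  /0 0.0.0.0: MATCH
Selected: next-hop 222.14.183.224 via tun0 (matched /0)


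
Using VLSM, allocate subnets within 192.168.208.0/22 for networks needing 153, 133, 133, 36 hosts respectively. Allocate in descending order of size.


153 hosts -> /24 (254 usable): 192.168.208.0/24
133 hosts -> /24 (254 usable): 192.168.209.0/24
133 hosts -> /24 (254 usable): 192.168.210.0/24
36 hosts -> /26 (62 usable): 192.168.211.0/26
Allocation: 192.168.208.0/24 (153 hosts, 254 usable); 192.168.209.0/24 (133 hosts, 254 usable); 192.168.210.0/24 (133 hosts, 254 usable); 192.168.211.0/26 (36 hosts, 62 usable)


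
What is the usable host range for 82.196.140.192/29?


Network: 82.196.140.192
Broadcast: 82.196.140.199
First usable = network + 1
Last usable = broadcast - 1
Range: 82.196.140.193 to 82.196.140.198


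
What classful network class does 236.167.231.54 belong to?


First octet: 236
Binary: 11101100
1110xxxx -> Class D (224-239)
Class D (multicast), default mask N/A


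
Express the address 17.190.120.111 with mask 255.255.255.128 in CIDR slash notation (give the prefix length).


Binary: 11111111.11111111.11111111.10000000
Count leading 1s
Prefix: /25


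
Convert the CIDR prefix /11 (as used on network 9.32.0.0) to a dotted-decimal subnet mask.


/11 means 11 network bits, 21 host bits
Binary: 11111111111000000000000000000000
Mask: 255.224.0.0


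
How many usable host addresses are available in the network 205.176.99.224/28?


Host bits = 32 - 28 = 4
Total addresses = 2^4 = 16
Usable = total - 2 (network and broadcast)
Usable hosts: 14


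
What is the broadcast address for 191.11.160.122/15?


Network: 191.10.0.0/15
Host bits = 17
Set all host bits to 1:
Broadcast: 191.11.255.255


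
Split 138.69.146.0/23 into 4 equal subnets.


New prefix = 23 + 2 = 25
Each subnet has 128 addresses
  138.69.146.0/25
  138.69.146.128/25
  138.69.147.0/25
  138.69.147.128/25
Subnets: 138.69.146.0/25, 138.69.146.128/25, 138.69.147.0/25, 138.69.147.128/25


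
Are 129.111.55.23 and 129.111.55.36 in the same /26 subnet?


Mask: 255.255.255.192
129.111.55.23 AND mask = 129.111.55.0
129.111.55.36 AND mask = 129.111.55.0
Yes, same subnet (129.111.55.0)


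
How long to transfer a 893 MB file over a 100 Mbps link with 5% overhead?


Effective throughput = 100 * (1 - 5/100) = 95 Mbps
File size in Mb = 893 * 8 = 7144 Mb
Time = 7144 / 95
Time = 75.2 seconds


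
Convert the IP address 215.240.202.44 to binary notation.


215 = 11010111
240 = 11110000
202 = 11001010
44 = 00101100
Binary: 11010111.11110000.11001010.00101100


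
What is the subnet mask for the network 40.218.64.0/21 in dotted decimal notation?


/21 means 21 network bits, 11 host bits
Binary: 11111111111111111111100000000000
Mask: 255.255.248.0


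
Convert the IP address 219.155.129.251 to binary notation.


219 = 11011011
155 = 10011011
129 = 10000001
251 = 11111011
Binary: 11011011.10011011.10000001.11111011


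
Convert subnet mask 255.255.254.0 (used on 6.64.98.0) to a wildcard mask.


Subnet mask: 255.255.254.0
Wildcard = 255.255.255.255 - subnet mask
255 - 255 = 0
255 - 255 = 0
255 - 254 = 1
255 - 0 = 255
Wildcard: 0.0.1.255


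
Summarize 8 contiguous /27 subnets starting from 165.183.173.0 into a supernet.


Original prefix: /27
Number of subnets: 8 = 2^3
New prefix = 27 - 3 = 24
Supernet: 165.183.173.0/24


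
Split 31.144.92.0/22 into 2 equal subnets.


New prefix = 22 + 1 = 23
Each subnet has 512 addresses
  31.144.92.0/23
  31.144.94.0/23
Subnets: 31.144.92.0/23, 31.144.94.0/23


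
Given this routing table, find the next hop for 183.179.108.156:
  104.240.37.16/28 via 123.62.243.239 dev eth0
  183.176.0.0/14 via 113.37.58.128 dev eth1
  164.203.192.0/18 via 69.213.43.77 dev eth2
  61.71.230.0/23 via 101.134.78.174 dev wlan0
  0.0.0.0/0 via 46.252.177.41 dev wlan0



Longest prefix match for 183.179.108.156:
  /28 104.240.37.16: no
  /14 183.176.0.0: MATCH
  /18 164.203.192.0: no
  /23 61.71.230.0: no
  /0 0.0.0.0: MATCH
Selected: next-hop 113.37.58.128 via eth1 (matched /14)


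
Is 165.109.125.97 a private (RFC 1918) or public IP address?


RFC 1918 private ranges:
  10.0.0.0/8 (10.0.0.0 - 10.255.255.255)
  172.16.0.0/12 (172.16.0.0 - 172.31.255.255)
  192.168.0.0/16 (192.168.0.0 - 192.168.255.255)
Public (not in any RFC 1918 range)


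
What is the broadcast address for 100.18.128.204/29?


Network: 100.18.128.200/29
Host bits = 3
Set all host bits to 1:
Broadcast: 100.18.128.207


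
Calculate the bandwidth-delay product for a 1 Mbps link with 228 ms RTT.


BDP = bandwidth * RTT
= 1 Mbps * 228 ms
= 1 * 1e6 * 228 / 1000 bits
= 228000 bits
= 28500 bytes
= 27.832 KB
BDP = 228000 bits (28500 bytes)


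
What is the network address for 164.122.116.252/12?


IP:   10100100.01111010.01110100.11111100
Mask: 11111111.11110000.00000000.00000000
AND operation:
Net:  10100100.01110000.00000000.00000000
Network: 164.112.0.0/12


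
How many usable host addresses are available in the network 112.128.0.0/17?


Host bits = 32 - 17 = 15
Total addresses = 2^15 = 32768
Usable = total - 2 (network and broadcast)
Usable hosts: 32766


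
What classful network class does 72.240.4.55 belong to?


First octet: 72
Binary: 01001000
0xxxxxxx -> Class A (1-126)
Class A, default mask 255.0.0.0 (/8)


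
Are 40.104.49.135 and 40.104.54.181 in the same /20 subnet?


Mask: 255.255.240.0
40.104.49.135 AND mask = 40.104.48.0
40.104.54.181 AND mask = 40.104.48.0
Yes, same subnet (40.104.48.0)


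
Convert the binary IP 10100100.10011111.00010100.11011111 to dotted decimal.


10100100 = 164
10011111 = 159
00010100 = 20
11011111 = 223
IP: 164.159.20.223


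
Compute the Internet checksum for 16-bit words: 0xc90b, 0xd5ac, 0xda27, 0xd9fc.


Sum all words (with carry folding):
+ 0xc90b = 0xc90b
+ 0xd5ac = 0x9eb8
+ 0xda27 = 0x78e0
+ 0xd9fc = 0x52dd
One's complement: ~0x52dd
Checksum = 0xad22


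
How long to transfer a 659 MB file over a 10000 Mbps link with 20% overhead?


Effective throughput = 10000 * (1 - 20/100) = 8000 Mbps
File size in Mb = 659 * 8 = 5272 Mb
Time = 5272 / 8000
Time = 0.659 seconds


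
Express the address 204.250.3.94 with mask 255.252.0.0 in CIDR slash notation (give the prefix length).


Binary: 11111111.11111100.00000000.00000000
Count leading 1s
Prefix: /14


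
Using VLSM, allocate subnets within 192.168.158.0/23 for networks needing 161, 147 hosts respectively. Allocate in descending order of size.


161 hosts -> /24 (254 usable): 192.168.158.0/24
147 hosts -> /24 (254 usable): 192.168.159.0/24
Allocation: 192.168.158.0/24 (161 hosts, 254 usable); 192.168.159.0/24 (147 hosts, 254 usable)


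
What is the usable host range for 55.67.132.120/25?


Network: 55.67.132.0
Broadcast: 55.67.132.127
First usable = network + 1
Last usable = broadcast - 1
Range: 55.67.132.1 to 55.67.132.126


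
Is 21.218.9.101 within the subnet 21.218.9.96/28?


Subnet network: 21.218.9.96
Test IP AND mask: 21.218.9.96
Yes, 21.218.9.101 is in 21.218.9.96/28


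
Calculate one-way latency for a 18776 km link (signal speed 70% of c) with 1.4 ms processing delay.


Speed = 0.7 * 3e5 km/s = 210000 km/s
Propagation delay = 18776 / 210000 = 0.0894 s = 89.4095 ms
Processing delay = 1.4 ms
Total one-way latency = 90.8095 ms


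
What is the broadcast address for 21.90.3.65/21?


Network: 21.90.0.0/21
Host bits = 11
Set all host bits to 1:
Broadcast: 21.90.7.255


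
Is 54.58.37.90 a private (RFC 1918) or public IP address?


RFC 1918 private ranges:
  10.0.0.0/8 (10.0.0.0 - 10.255.255.255)
  172.16.0.0/12 (172.16.0.0 - 172.31.255.255)
  192.168.0.0/16 (192.168.0.0 - 192.168.255.255)
Public (not in any RFC 1918 range)


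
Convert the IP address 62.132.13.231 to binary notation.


62 = 00111110
132 = 10000100
13 = 00001101
231 = 11100111
Binary: 00111110.10000100.00001101.11100111


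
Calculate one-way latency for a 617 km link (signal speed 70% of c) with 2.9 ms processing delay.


Speed = 0.7 * 3e5 km/s = 210000 km/s
Propagation delay = 617 / 210000 = 0.0029 s = 2.9381 ms
Processing delay = 2.9 ms
Total one-way latency = 5.8381 ms


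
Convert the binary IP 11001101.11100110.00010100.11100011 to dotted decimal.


11001101 = 205
11100110 = 230
00010100 = 20
11100011 = 227
IP: 205.230.20.227


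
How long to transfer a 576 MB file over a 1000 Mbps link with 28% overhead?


Effective throughput = 1000 * (1 - 28/100) = 720 Mbps
File size in Mb = 576 * 8 = 4608 Mb
Time = 4608 / 720
Time = 6.4 seconds


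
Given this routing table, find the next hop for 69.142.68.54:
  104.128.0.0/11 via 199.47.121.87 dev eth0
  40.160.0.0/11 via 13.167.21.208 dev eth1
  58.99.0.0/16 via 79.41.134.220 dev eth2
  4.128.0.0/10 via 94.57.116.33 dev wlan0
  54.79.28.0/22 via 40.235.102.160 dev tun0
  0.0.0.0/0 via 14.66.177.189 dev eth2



Longest prefix match for 69.142.68.54:
  /11 104.128.0.0: no
  /11 40.160.0.0: no
  /16 58.99.0.0: no
  /10 4.128.0.0: no
  /22 54.79.28.0: no
  /0 0.0.0.0: MATCH
Selected: next-hop 14.66.177.189 via eth2 (matched /0)


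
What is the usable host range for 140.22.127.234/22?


Network: 140.22.124.0
Broadcast: 140.22.127.255
First usable = network + 1
Last usable = broadcast - 1
Range: 140.22.124.1 to 140.22.127.254


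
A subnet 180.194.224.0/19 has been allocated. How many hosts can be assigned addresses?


Host bits = 32 - 19 = 13
Total addresses = 2^13 = 8192
Usable = total - 2 (network and broadcast)
Usable hosts: 8190


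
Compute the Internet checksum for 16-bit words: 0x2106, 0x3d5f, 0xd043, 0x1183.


Sum all words (with carry folding):
+ 0x2106 = 0x2106
+ 0x3d5f = 0x5e65
+ 0xd043 = 0x2ea9
+ 0x1183 = 0x402c
One's complement: ~0x402c
Checksum = 0xbfd3


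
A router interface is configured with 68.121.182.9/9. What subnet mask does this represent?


/9 means 9 network bits, 23 host bits
Binary: 11111111100000000000000000000000
Mask: 255.128.0.0


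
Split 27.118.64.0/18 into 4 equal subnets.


New prefix = 18 + 2 = 20
Each subnet has 4096 addresses
  27.118.64.0/20
  27.118.80.0/20
  27.118.96.0/20
  27.118.112.0/20
Subnets: 27.118.64.0/20, 27.118.80.0/20, 27.118.96.0/20, 27.118.112.0/20


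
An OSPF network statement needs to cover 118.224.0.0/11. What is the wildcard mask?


Subnet mask: 255.224.0.0
Wildcard = 255.255.255.255 - subnet mask
255 - 255 = 0
255 - 224 = 31
255 - 0 = 255
255 - 0 = 255
Wildcard: 0.31.255.255


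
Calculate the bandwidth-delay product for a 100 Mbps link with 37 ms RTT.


BDP = bandwidth * RTT
= 100 Mbps * 37 ms
= 100 * 1e6 * 37 / 1000 bits
= 3700000 bits
= 462500 bytes
= 451.6602 KB
BDP = 3700000 bits (462500 bytes)


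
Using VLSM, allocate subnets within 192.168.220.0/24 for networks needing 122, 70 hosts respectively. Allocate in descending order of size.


122 hosts -> /25 (126 usable): 192.168.220.0/25
70 hosts -> /25 (126 usable): 192.168.220.128/25
Allocation: 192.168.220.0/25 (122 hosts, 126 usable); 192.168.220.128/25 (70 hosts, 126 usable)
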